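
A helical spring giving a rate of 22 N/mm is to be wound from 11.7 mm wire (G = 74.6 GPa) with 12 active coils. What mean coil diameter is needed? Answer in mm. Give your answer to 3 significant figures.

D = (Gd⁴/(8N_a·k))^(1/3) = (74.6×10³·11.7⁴/(8·12·22))^(1/3)
  = (661894)^(1/3) = 87.1491 mm

87.1 mm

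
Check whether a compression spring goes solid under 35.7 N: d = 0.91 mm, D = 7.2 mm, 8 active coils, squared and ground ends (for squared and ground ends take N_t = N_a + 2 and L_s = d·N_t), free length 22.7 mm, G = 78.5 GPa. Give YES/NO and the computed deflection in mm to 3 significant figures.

YES, δ = 15.8 mm

k = Gd⁴/(8D³N_a) = (78.5×10³)(0.91⁴)/(8·7.2³·8) = 2.2535 N/mm
N_t = 10; L_s = 0.91·10 = 9.1 mm; δ_solid = L₀ − L_s = 22.7 − 9.1 = 13.6 mm
δ = F/k = 35.7/2.2535 = 15.842 mm
δ ≥ δ_solid → spring goes solid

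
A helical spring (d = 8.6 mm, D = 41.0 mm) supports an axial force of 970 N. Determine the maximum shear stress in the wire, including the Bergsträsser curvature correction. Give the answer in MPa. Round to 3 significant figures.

209 MPa

Spring index C = D/d = 41.0/8.6 = 4.7674
K_B = (4C+2)/(4C−3) = 21.070/16.070 = 1.3111
τ₀ = 8FD/(πd³) = 8·970·41.0/(π·8.6³) = 318160/1998.2 = 159.22 MPa
τ_max = K·τ₀ = 1.3111 × 159.22 = 208.76 MPa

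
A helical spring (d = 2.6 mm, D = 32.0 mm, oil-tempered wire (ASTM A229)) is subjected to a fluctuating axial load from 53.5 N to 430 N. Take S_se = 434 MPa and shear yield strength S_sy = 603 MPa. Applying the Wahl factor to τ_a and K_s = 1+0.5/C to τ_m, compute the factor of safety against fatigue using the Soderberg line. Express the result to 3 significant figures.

0.239

C = D/d = 32.0/2.6 = 12.3077; K_W = (4C−1)/(4C−4)+0.615/C = 1.1163; K_s = 1+0.5/C = 1.0406
F_a = (F_max−F_min)/2 = 188.25 N; F_m = (F_max+F_min)/2 = 241.75 N
τ_a = K_W·8F_aD/(πd³) = 1.1163 × 872.78 = 974.28 MPa
τ_m = K_s·8F_mD/(πd³) = 1.0406 × 1120.8 = 1166.4 MPa
Soderberg: 1/n_f = τ_a/S_se + τ_m/S_sy = 974.28/434 + 1166.4/603 = 2.24489 + 1.93425 = 4.1791
n_f = 1/4.1791 = 0.2393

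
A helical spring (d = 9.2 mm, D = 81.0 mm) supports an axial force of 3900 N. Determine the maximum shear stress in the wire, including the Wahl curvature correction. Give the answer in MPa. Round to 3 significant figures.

1200 MPa

Spring index C = D/d = 81.0/9.2 = 8.8043
K_W = (4C−1)/(4C−4) + 0.615/C = 34.217/31.217 + 0.0699 = 1.1660
τ₀ = 8FD/(πd³) = 8·3900·81.0/(π·9.2³) = 2.5272e+06/2446.3 = 1033.1 MPa
τ_max = K·τ₀ = 1.1660 × 1033.1 = 1204.5 MPa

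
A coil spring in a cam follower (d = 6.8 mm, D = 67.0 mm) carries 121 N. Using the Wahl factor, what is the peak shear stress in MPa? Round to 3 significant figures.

75.3 MPa

Spring index C = D/d = 67.0/6.8 = 9.8529
K_W = (4C−1)/(4C−4) + 0.615/C = 38.412/35.412 + 0.0624 = 1.1471
τ₀ = 8FD/(πd³) = 8·121·67.0/(π·6.8³) = 64856/987.82 = 65.656 MPa
τ_max = K·τ₀ = 1.1471 × 65.656 = 75.316 MPa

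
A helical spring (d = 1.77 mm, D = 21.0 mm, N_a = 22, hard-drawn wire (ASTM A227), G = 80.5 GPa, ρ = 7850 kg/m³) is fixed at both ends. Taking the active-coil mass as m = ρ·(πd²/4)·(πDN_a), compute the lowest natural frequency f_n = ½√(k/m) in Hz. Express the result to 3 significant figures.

65.7 Hz

k = Gd⁴/(8D³N_a) = (80.5×10³)(1.77⁴)/(8·21.0³·22) = 0.48475 N/mm = 484.75 N/m
Wire length L = πDN_a = π·21.0·22 = 1451.4 mm
m = ρ·(πd²/4)·L = 7850 × 2.4606×10⁻⁶ m² × 1.4514 m = 0.028035 kg
f_n = ½√(k/m) = 0.5·√(484.75/0.028035) = 0.5·√(17291) = 65.748 Hz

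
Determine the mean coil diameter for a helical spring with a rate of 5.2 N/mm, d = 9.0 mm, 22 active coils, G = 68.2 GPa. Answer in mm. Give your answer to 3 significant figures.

D = (Gd⁴/(8N_a·k))^(1/3) = (68.2×10³·9.0⁴/(8·22·5.2))^(1/3)
  = (488921)^(1/3) = 78.7794 mm

78.8 mm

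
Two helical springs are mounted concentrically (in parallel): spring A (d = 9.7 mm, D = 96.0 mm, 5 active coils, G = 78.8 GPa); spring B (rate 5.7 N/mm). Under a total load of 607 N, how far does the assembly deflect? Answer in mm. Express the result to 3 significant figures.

23.9 mm

k_A = Gd⁴/(8D³N_a) = (78.8×10³)(9.7⁴)/(8·96.0³·5) = 19.712 N/mm
Parallel: k_eq = 19.712 + 5.7 = 25.412 N/mm
δ = F/k_eq = 607/25.412 = 23.886 mm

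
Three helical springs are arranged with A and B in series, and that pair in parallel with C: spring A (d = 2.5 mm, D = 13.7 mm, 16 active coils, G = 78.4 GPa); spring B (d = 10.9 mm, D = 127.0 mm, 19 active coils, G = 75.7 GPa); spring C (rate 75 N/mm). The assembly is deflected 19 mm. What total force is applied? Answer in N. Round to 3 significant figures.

k_A = Gd⁴/(8D³N_a) = (78.4×10³)(2.5⁴)/(8·13.7³·16) = 9.3047 N/mm
k_B = Gd⁴/(8D³N_a) = (75.7×10³)(10.9⁴)/(8·127.0³·19) = 3.432 N/mm
Springs A,B series: k_AB = 1/(1/9.3047+1/3.432) = 2.5072 N/mm; parallel with C: k_eq = 2.5072+75 = 77.507 N/mm
F = k_eq·δ = 77.507·19 = 1472.6 N

1470 N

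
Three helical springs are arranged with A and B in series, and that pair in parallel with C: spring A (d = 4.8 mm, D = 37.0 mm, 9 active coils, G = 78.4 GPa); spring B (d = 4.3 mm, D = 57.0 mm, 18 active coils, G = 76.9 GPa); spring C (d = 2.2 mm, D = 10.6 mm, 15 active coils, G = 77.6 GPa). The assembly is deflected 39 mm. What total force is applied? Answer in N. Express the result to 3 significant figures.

k_A = Gd⁴/(8D³N_a) = (78.4×10³)(4.8⁴)/(8·37.0³·9) = 11.412 N/mm
k_B = Gd⁴/(8D³N_a) = (76.9×10³)(4.3⁴)/(8·57.0³·18) = 0.98586 N/mm
k_C = Gd⁴/(8D³N_a) = (77.6×10³)(2.2⁴)/(8·10.6³·15) = 12.719 N/mm
Springs A,B series: k_AB = 1/(1/11.412+1/0.98586) = 0.90746 N/mm; parallel with C: k_eq = 0.90746+12.719 = 13.626 N/mm
F = k_eq·δ = 13.626·39 = 531.43 N

531 N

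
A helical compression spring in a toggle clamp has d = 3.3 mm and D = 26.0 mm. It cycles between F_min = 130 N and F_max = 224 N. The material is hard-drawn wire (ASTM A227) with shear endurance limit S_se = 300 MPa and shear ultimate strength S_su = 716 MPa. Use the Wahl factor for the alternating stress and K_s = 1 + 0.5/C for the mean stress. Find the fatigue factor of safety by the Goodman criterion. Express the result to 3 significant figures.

1.21

C = D/d = 26.0/3.3 = 7.8788; K_W = (4C−1)/(4C−4)+0.615/C = 1.1871; K_s = 1+0.5/C = 1.0635
F_a = (F_max−F_min)/2 = 47 N; F_m = (F_max+F_min)/2 = 177 N
τ_a = K_W·8F_aD/(πd³) = 1.1871 × 86.59 = 102.79 MPa
τ_m = K_s·8F_mD/(πd³) = 1.0635 × 326.1 = 346.79 MPa
Goodman: 1/n_f = τ_a/S_se + τ_m/S_su = 102.79/300 + 346.79/716 = 0.34263 + 0.48434 = 0.82698
n_f = 1/0.82698 = 1.209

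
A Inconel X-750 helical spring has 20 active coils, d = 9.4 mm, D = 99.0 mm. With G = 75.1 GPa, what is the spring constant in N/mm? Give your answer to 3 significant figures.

3.78 N/mm

k = Gd⁴/(8D³N_a) = (75.1×10³ × 9.4⁴) / (8 × 99.0³ × 20)
  = 5.86342e+08 / 1.55248e+08 = 3.7768 N/mm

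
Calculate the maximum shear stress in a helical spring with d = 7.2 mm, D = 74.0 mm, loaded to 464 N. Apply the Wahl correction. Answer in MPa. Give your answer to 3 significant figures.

267 MPa

Spring index C = D/d = 74.0/7.2 = 10.2778
K_W = (4C−1)/(4C−4) + 0.615/C = 40.111/37.111 + 0.0598 = 1.1407
τ₀ = 8FD/(πd³) = 8·464·74.0/(π·7.2³) = 274688/1172.6 = 234.26 MPa
τ_max = K·τ₀ = 1.1407 × 234.26 = 267.21 MPa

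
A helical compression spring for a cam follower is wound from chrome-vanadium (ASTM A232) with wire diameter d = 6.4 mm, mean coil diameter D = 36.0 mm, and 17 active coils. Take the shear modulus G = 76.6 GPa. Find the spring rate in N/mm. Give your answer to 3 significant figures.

20.3 N/mm

k = Gd⁴/(8D³N_a) = (76.6×10³ × 6.4⁴) / (8 × 36.0³ × 17)
  = 1.28513e+08 / 6.34522e+06 = 20.254 N/mm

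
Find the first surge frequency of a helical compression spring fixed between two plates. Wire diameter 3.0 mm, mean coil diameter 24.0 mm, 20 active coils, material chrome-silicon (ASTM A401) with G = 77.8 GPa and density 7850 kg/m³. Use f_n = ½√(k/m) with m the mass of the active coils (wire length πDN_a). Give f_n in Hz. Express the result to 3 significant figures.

92.3 Hz

k = Gd⁴/(8D³N_a) = (77.8×10³)(3.0⁴)/(8·24.0³·20) = 2.8491 N/mm = 2849.1 N/m
Wire length L = πDN_a = π·24.0·20 = 1508 mm
m = ρ·(πd²/4)·L = 7850 × 7.0686×10⁻⁶ m² × 1.508 m = 0.083675 kg
f_n = ½√(k/m) = 0.5·√(2849.1/0.083675) = 0.5·√(34050) = 92.263 Hz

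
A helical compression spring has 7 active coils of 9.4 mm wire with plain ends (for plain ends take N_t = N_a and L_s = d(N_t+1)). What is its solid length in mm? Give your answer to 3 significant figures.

75.2 mm

plain ends: N_t = N_a = 7
L_s = d·(N_t+1) = 9.4 × 8 = 75.2 mm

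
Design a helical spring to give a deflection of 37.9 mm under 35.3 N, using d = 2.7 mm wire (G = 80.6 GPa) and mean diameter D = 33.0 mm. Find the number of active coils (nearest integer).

16

Required rate k = F/δ = 35.3/37.9 = 0.9314 N/mm
N_a = Gd⁴/(8D³k) = (80.6×10³ × 2.7⁴)/(8 × 33.0³ × 0.9314)
    = 4.28341e+06 / 267773 = 16 → 16 coils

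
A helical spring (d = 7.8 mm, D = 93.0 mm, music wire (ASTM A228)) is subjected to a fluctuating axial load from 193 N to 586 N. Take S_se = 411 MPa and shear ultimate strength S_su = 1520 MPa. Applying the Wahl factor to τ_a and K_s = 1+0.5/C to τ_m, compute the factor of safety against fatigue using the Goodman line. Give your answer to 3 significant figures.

2.50

C = D/d = 93.0/7.8 = 11.9231; K_W = (4C−1)/(4C−4)+0.615/C = 1.1202; K_s = 1+0.5/C = 1.0419
F_a = (F_max−F_min)/2 = 196.5 N; F_m = (F_max+F_min)/2 = 389.5 N
τ_a = K_W·8F_aD/(πd³) = 1.1202 × 98.062 = 109.85 MPa
τ_m = K_s·8F_mD/(πd³) = 1.0419 × 194.38 = 202.53 MPa
Goodman: 1/n_f = τ_a/S_se + τ_m/S_su = 109.85/411 + 202.53/1520 = 0.26728 + 0.13324 = 0.40053
n_f = 1/0.40053 = 2.497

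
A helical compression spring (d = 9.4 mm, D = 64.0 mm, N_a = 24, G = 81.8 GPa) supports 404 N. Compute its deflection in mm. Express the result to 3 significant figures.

k = Gd⁴/(8D³N_a) = (81.8×10³)(9.4⁴)/(8·64.0³·24) = 12.689 N/mm
δ = F/k = 404 / 12.689 = 31.839 mm

31.8 mm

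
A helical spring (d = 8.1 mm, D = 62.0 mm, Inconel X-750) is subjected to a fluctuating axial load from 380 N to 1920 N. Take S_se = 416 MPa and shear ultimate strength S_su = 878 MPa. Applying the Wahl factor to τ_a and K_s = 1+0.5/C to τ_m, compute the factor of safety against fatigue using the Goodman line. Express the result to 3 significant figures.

0.934

C = D/d = 62.0/8.1 = 7.6543; K_W = (4C−1)/(4C−4)+0.615/C = 1.1931; K_s = 1+0.5/C = 1.0653
F_a = (F_max−F_min)/2 = 770 N; F_m = (F_max+F_min)/2 = 1150 N
τ_a = K_W·8F_aD/(πd³) = 1.1931 × 228.75 = 272.92 MPa
τ_m = K_s·8F_mD/(πd³) = 1.0653 × 341.64 = 363.96 MPa
Goodman: 1/n_f = τ_a/S_se + τ_m/S_su = 272.92/416 + 363.96/878 = 0.65605 + 0.41453 = 1.0706
n_f = 1/1.0706 = 0.9341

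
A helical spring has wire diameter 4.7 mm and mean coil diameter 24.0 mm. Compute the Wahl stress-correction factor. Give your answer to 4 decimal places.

C = D/d = 24.0/4.7 = 5.1064
K_W = (4C−1)/(4C−4) + 0.615/C = 19.426/16.426 + 0.1204 = 1.3031

1.3031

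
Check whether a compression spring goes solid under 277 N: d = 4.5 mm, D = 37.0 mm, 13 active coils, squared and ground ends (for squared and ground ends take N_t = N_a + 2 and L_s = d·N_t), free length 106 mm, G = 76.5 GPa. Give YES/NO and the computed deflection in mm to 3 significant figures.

k = Gd⁴/(8D³N_a) = (76.5×10³)(4.5⁴)/(8·37.0³·13) = 5.9549 N/mm
N_t = 15; L_s = 4.5·15 = 67.5 mm; δ_solid = L₀ − L_s = 106 − 67.5 = 38.5 mm
δ = F/k = 277/5.9549 = 46.516 mm
δ ≥ δ_solid → spring goes solid

YES, δ = 46.5 mm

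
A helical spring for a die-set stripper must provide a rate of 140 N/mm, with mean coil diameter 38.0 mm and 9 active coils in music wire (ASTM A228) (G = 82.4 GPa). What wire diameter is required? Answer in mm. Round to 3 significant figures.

9.05 mm

d = (8D³N_a·k / G)^(1/4) = (8·38.0³·9·140 / (82.4×10³))^0.25
  = (6712.5)^0.25 = 9.0515 mm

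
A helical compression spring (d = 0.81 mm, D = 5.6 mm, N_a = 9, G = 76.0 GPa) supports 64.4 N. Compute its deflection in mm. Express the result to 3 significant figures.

24.9 mm

k = Gd⁴/(8D³N_a) = (76.0×10³)(0.81⁴)/(8·5.6³·9) = 2.5874 N/mm
δ = F/k = 64.4 / 2.5874 = 24.89 mm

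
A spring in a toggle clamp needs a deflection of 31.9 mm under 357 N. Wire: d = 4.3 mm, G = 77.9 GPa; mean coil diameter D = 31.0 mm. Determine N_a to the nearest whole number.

10

Required rate k = F/δ = 357/31.9 = 11.191 N/mm
N_a = Gd⁴/(8D³k) = (77.9×10³ × 4.3⁴)/(8 × 31.0³ × 11.191)
    = 2.66325e+07 / 2.66718e+06 = 9.985 → 10 coils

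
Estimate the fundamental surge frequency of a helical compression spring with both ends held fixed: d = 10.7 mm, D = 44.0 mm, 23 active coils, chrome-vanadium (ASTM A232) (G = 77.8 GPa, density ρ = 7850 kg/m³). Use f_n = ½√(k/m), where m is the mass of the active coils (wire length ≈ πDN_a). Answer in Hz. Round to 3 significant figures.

k = Gd⁴/(8D³N_a) = (77.8×10³)(10.7⁴)/(8·44.0³·23) = 65.064 N/mm = 65064 N/m
Wire length L = πDN_a = π·44.0·23 = 3179.3 mm
m = ρ·(πd²/4)·L = 7850 × 89.92×10⁻⁶ m² × 3.1793 m = 2.2442 kg
f_n = ½√(k/m) = 0.5·√(65064/2.2442) = 0.5·√(28992) = 85.136 Hz

85.1 Hz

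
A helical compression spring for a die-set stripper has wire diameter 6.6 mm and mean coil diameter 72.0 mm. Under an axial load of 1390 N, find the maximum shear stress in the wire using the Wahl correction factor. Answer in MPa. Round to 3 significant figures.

1000 MPa

Spring index C = D/d = 72.0/6.6 = 10.9091
K_W = (4C−1)/(4C−4) + 0.615/C = 42.636/39.636 + 0.0564 = 1.1321
τ₀ = 8FD/(πd³) = 8·1390·72.0/(π·6.6³) = 800640/903.2 = 886.45 MPa
τ_max = K·τ₀ = 1.1321 × 886.45 = 1003.5 MPa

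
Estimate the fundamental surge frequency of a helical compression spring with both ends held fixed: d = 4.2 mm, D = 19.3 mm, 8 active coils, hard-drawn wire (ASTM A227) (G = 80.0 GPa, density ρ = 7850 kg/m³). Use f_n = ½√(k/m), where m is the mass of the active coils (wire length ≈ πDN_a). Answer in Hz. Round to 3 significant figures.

k = Gd⁴/(8D³N_a) = (80.0×10³)(4.2⁴)/(8·19.3³·8) = 54.105 N/mm = 54105 N/m
Wire length L = πDN_a = π·19.3·8 = 485.06 mm
m = ρ·(πd²/4)·L = 7850 × 13.854×10⁻⁶ m² × 0.48506 m = 0.052754 kg
f_n = ½√(k/m) = 0.5·√(54105/0.052754) = 0.5·√(1.0256e+06) = 506.36 Hz

506 Hz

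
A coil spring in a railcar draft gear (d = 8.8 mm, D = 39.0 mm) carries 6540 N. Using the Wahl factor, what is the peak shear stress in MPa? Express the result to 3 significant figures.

Spring index C = D/d = 39.0/8.8 = 4.4318
K_W = (4C−1)/(4C−4) + 0.615/C = 16.727/13.727 + 0.1388 = 1.3573
τ₀ = 8FD/(πd³) = 8·6540·39.0/(π·8.8³) = 2.04048e+06/2140.9 = 953.09 MPa
τ_max = K·τ₀ = 1.3573 × 953.09 = 1293.6 MPa

1290 MPa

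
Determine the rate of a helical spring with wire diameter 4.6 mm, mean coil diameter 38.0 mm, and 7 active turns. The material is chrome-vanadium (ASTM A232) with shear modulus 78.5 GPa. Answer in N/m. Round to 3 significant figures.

11400 N/m

k = Gd⁴/(8D³N_a) = (78.5×10³ × 4.6⁴) / (8 × 38.0³ × 7)
  = 3.5148e+07 / 3.07283e+06 = 11.438 N/mm = 11438 N/m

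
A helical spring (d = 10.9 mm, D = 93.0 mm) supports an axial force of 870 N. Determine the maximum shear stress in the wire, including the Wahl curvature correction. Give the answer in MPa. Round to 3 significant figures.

Spring index C = D/d = 93.0/10.9 = 8.5321
K_W = (4C−1)/(4C−4) + 0.615/C = 33.128/30.128 + 0.0721 = 1.1717
τ₀ = 8FD/(πd³) = 8·870·93.0/(π·10.9³) = 647280/4068.5 = 159.1 MPa
τ_max = K·τ₀ = 1.1717 × 159.1 = 186.41 MPa

186 MPa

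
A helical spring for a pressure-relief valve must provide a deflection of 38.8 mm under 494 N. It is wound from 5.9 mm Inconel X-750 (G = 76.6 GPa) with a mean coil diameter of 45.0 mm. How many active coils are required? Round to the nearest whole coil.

Required rate k = F/δ = 494/38.8 = 12.732 N/mm
N_a = Gd⁴/(8D³k) = (76.6×10³ × 5.9⁴)/(8 × 45.0³ × 12.732)
    = 9.2819e+07 / 9.2816e+06 = 10 → 10 coils

10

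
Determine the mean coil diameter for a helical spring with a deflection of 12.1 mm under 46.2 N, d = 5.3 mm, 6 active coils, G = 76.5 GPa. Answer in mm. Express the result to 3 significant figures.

Required rate k = F/δ = 46.2/12.1 = 3.8182 N/mm
D = (Gd⁴/(8N_a·k))^(1/3) = (76.5×10³·5.3⁴/(8·6·3.8182))^(1/3)
  = (329357)^(1/3) = 69.0593 mm

69.1 mm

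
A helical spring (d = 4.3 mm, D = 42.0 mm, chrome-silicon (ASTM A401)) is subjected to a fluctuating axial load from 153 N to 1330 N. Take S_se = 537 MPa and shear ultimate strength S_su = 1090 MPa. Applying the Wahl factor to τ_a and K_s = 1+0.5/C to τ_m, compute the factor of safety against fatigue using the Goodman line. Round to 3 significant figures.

C = D/d = 42.0/4.3 = 9.7674; K_W = (4C−1)/(4C−4)+0.615/C = 1.1485; K_s = 1+0.5/C = 1.0512
F_a = (F_max−F_min)/2 = 588.5 N; F_m = (F_max+F_min)/2 = 741.5 N
τ_a = K_W·8F_aD/(πd³) = 1.1485 × 791.65 = 909.21 MPa
τ_m = K_s·8F_mD/(πd³) = 1.0512 × 997.46 = 1048.5 MPa
Goodman: 1/n_f = τ_a/S_se + τ_m/S_su = 909.21/537 + 1048.5/1090 = 1.69313 + 0.96194 = 2.6551
n_f = 1/2.6551 = 0.3766

0.377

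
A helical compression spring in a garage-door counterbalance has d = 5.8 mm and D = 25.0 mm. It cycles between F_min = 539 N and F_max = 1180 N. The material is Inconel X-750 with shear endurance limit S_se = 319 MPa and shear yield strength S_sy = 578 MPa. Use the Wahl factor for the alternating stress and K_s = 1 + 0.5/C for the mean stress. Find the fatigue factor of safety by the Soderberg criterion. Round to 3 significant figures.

1.01

C = D/d = 25.0/5.8 = 4.3103; K_W = (4C−1)/(4C−4)+0.615/C = 1.3692; K_s = 1+0.5/C = 1.1160
F_a = (F_max−F_min)/2 = 320.5 N; F_m = (F_max+F_min)/2 = 859.5 N
τ_a = K_W·8F_aD/(πd³) = 1.3692 × 104.57 = 143.19 MPa
τ_m = K_s·8F_mD/(πd³) = 1.1160 × 280.44 = 312.97 MPa
Soderberg: 1/n_f = τ_a/S_se + τ_m/S_sy = 143.19/319 + 312.97/578 = 0.44886 + 0.54147 = 0.99034
n_f = 1/0.99034 = 1.01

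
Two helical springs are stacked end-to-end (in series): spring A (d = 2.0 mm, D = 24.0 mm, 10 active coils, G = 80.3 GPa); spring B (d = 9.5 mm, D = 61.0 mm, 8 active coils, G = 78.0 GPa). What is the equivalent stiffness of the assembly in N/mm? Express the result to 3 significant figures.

k_A = Gd⁴/(8D³N_a) = (80.3×10³)(2.0⁴)/(8·24.0³·10) = 1.1617 N/mm
k_B = Gd⁴/(8D³N_a) = (78.0×10³)(9.5⁴)/(8·61.0³·8) = 43.734 N/mm
Series: 1/k_eq = 1/1.1617 + 1/43.734 = 0.88364; k_eq = 1.1317 N/mm

1.13 N/mm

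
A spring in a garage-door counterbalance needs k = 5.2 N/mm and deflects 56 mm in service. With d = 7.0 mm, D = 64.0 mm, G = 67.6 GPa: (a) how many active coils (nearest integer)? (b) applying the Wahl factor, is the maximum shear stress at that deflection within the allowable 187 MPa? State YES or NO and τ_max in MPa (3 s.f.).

N_a = Gd⁴/(8D³k) = (67.6×10³)(7.0⁴)/(8·64.0³·5.2) = 14.88 → N_a = 15
Actual rate k = Gd⁴/(8D³·15) = 5.1596 N/mm
Working load F = kδ = 5.1596·56 = 288.94 N
C = 64.0/7.0 = 9.1429; K_W = (4C−1)/(4C−4)+0.615/C = 1.1594
τ_max = K_W·8FD/(πd³) = 1.1594·137.29 = 159.17 MPa
τ_max ≤ 187 MPa → acceptable

(a) 15 coils; (b) YES, τ_max = 159 MPa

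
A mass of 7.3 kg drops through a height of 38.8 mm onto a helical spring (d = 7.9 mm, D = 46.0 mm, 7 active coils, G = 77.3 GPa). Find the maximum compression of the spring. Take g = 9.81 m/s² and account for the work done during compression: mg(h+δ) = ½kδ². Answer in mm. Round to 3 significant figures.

11.4 mm

k = Gd⁴/(8D³N_a) = (77.3×10³)(7.9⁴)/(8·46.0³·7) = 55.237 N/mm
W = mg = 7.3 × 9.81 = 71.613 N
½kδ² − Wδ − Wh = 0 → δ = (W + √(W² + 2kWh))/k
δ = (71.613 + √(5128.4 + 306959))/55.237 = (71.613 + 558.65)/55.237 = 11.41 mm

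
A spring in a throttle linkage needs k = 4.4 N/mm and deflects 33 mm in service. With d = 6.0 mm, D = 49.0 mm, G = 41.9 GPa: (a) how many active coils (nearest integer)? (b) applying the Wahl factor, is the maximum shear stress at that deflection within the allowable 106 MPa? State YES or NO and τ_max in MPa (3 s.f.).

N_a = Gd⁴/(8D³k) = (41.9×10³)(6.0⁴)/(8·49.0³·4.4) = 13.11 → N_a = 13
Actual rate k = Gd⁴/(8D³·13) = 4.4381 N/mm
Working load F = kδ = 4.4381·33 = 146.46 N
C = 49.0/6.0 = 8.1667; K_W = (4C−1)/(4C−4)+0.615/C = 1.1800
τ_max = K_W·8FD/(πd³) = 1.1800·84.605 = 99.83 MPa
τ_max ≤ 106 MPa → acceptable

(a) 13 coils; (b) YES, τ_max = 99.8 MPa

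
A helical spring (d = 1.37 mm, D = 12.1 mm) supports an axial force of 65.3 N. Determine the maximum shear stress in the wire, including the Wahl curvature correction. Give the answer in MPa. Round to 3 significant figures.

Spring index C = D/d = 12.1/1.37 = 8.8321
K_W = (4C−1)/(4C−4) + 0.615/C = 34.328/31.328 + 0.0696 = 1.1654
τ₀ = 8FD/(πd³) = 8·65.3·12.1/(π·1.37³) = 6321.04/8.0781 = 782.49 MPa
τ_max = K·τ₀ = 1.1654 × 782.49 = 911.9 MPa

912 MPa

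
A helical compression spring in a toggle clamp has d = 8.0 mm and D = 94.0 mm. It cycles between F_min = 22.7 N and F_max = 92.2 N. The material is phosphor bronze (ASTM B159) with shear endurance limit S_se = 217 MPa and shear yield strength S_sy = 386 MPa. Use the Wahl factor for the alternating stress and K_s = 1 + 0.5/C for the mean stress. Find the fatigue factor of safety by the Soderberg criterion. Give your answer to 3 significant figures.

6.39

C = D/d = 94.0/8.0 = 11.7500; K_W = (4C−1)/(4C−4)+0.615/C = 1.1221; K_s = 1+0.5/C = 1.0426
F_a = (F_max−F_min)/2 = 34.75 N; F_m = (F_max+F_min)/2 = 57.45 N
τ_a = K_W·8F_aD/(πd³) = 1.1221 × 16.246 = 18.23 MPa
τ_m = K_s·8F_mD/(πd³) = 1.0426 × 26.859 = 28.002 MPa
Soderberg: 1/n_f = τ_a/S_se + τ_m/S_sy = 18.23/217 + 28.002/386 = 0.08401 + 0.07254 = 0.15655
n_f = 1/0.15655 = 6.388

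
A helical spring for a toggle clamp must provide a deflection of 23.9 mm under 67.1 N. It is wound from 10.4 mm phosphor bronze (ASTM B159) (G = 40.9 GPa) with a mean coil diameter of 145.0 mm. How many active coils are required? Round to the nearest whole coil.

7

Required rate k = F/δ = 67.1/23.9 = 2.8075 N/mm
N_a = Gd⁴/(8D³k) = (40.9×10³ × 10.4⁴)/(8 × 145.0³ × 2.8075)
    = 4.78472e+08 / 6.84729e+07 = 6.988 → 7 coils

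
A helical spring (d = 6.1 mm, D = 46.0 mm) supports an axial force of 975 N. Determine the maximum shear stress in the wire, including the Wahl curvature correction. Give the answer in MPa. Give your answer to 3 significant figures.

Spring index C = D/d = 46.0/6.1 = 7.5410
K_W = (4C−1)/(4C−4) + 0.615/C = 29.164/26.164 + 0.0816 = 1.1962
τ₀ = 8FD/(πd³) = 8·975·46.0/(π·6.1³) = 358800/713.08 = 503.17 MPa
τ_max = K·τ₀ = 1.1962 × 503.17 = 601.9 MPa

602 MPa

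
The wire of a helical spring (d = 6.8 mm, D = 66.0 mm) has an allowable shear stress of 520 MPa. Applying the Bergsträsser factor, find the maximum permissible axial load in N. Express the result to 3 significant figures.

854 N

C = D/d = 66.0/6.8 = 9.7059
K_B = (4C+2)/(4C−3) = 40.824/35.824 = 1.1396
τ_max = K·8FD/(πd³) → F_max = τ_allow·πd³/(8DK)
F_max = 520·π·6.8³/(8·66.0·1.1396) = 5.1366e+05/601.69 = 853.7 N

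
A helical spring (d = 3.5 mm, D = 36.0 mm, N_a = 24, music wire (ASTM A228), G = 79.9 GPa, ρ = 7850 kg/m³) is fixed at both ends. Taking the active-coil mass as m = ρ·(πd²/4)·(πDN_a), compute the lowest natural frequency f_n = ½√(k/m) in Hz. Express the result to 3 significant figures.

k = Gd⁴/(8D³N_a) = (79.9×10³)(3.5⁴)/(8·36.0³·24) = 1.3385 N/mm = 1338.5 N/m
Wire length L = πDN_a = π·36.0·24 = 2714.3 mm
m = ρ·(πd²/4)·L = 7850 × 9.6211×10⁻⁶ m² × 2.7143 m = 0.205 kg
f_n = ½√(k/m) = 0.5·√(1338.5/0.205) = 0.5·√(6529.1) = 40.401 Hz

40.4 Hz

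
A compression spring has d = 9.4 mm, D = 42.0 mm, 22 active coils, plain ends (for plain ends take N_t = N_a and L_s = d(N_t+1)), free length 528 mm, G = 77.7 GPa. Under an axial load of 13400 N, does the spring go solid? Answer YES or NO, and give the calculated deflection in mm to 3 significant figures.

NO, δ = 288 mm

k = Gd⁴/(8D³N_a) = (77.7×10³)(9.4⁴)/(8·42.0³·22) = 46.523 N/mm
N_t = 22; L_s = 9.4·23 = 216.2 mm; δ_solid = L₀ − L_s = 528 − 216.2 = 311.8 mm
δ = F/k = 13400/46.523 = 288.03 mm
δ < δ_solid → spring does not go solid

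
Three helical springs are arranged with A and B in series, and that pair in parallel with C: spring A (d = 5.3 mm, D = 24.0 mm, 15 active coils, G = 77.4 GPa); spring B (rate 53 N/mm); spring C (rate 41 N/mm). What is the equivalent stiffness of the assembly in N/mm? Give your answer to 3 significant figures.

k_A = Gd⁴/(8D³N_a) = (77.4×10³)(5.3⁴)/(8·24.0³·15) = 36.815 N/mm
Springs A,B series: k_AB = 1/(1/36.815+1/53) = 21.725 N/mm; parallel with C: k_eq = 21.725+41 = 62.725 N/mm

62.7 N/mm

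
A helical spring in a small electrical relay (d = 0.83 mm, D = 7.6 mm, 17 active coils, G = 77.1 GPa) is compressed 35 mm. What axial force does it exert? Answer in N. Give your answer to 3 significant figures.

21.5 N

k = Gd⁴/(8D³N_a) = (77.1×10³)(0.83⁴)/(8·7.6³·17) = 0.6129 N/mm
F = k·δ = 0.6129 × 35 = 21.451 N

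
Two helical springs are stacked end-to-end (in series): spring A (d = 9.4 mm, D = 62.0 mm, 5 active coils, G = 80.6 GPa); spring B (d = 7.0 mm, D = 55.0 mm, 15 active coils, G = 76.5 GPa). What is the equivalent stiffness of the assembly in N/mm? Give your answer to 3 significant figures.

k_A = Gd⁴/(8D³N_a) = (80.6×10³)(9.4⁴)/(8·62.0³·5) = 66.01 N/mm
k_B = Gd⁴/(8D³N_a) = (76.5×10³)(7.0⁴)/(8·55.0³·15) = 9.1999 N/mm
Series: 1/k_eq = 1/66.01 + 1/9.1999 = 0.12385; k_eq = 8.0746 N/mm

8.07 N/mm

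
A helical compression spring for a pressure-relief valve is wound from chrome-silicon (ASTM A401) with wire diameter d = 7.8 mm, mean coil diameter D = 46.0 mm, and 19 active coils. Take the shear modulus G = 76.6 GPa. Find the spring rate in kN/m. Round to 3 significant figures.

19.2 kN/m

k = Gd⁴/(8D³N_a) = (76.6×10³ × 7.8⁴) / (8 × 46.0³ × 19)
  = 2.83535e+08 / 1.47951e+07 = 19.164 N/mm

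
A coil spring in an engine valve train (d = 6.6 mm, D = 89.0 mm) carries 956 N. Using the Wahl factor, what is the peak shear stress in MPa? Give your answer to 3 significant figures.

833 MPa

Spring index C = D/d = 89.0/6.6 = 13.4848
K_W = (4C−1)/(4C−4) + 0.615/C = 52.939/49.939 + 0.0456 = 1.1057
τ₀ = 8FD/(πd³) = 8·956·89.0/(π·6.6³) = 680672/903.2 = 753.63 MPa
τ_max = K·τ₀ = 1.1057 × 753.63 = 833.27 MPa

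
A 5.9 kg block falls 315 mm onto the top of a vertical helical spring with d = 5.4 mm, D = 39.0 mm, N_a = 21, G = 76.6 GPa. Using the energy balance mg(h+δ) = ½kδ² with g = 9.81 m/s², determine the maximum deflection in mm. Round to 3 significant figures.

84.1 mm

k = Gd⁴/(8D³N_a) = (76.6×10³)(5.4⁴)/(8·39.0³·21) = 6.5358 N/mm
W = mg = 5.9 × 9.81 = 57.879 N
½kδ² − Wδ − Wh = 0 → δ = (W + √(W² + 2kWh))/k
δ = (57.879 + √(3350 + 238321))/6.5358 = (57.879 + 491.6)/6.5358 = 84.072 mm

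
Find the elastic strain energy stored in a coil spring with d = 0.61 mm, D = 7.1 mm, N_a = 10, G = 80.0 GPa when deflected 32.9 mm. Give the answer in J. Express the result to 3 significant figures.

k = Gd⁴/(8D³N_a) = (80.0×10³)(0.61⁴)/(8·7.1³·10) = 0.38685 N/mm
U = ½kδ² = 0.5 × 0.38685 × 32.9² = 209.37 N·mm = 0.20937 J

0.209 J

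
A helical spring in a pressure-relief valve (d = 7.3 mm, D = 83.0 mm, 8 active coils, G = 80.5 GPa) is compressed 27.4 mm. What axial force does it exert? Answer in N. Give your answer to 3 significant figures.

171 N

k = Gd⁴/(8D³N_a) = (80.5×10³)(7.3⁴)/(8·83.0³·8) = 6.247 N/mm
F = k·δ = 6.247 × 27.4 = 171.17 N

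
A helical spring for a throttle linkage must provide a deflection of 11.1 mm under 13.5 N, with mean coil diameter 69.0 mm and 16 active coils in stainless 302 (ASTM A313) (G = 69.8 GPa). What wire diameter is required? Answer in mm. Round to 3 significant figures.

Required rate k = F/δ = 13.5/11.1 = 1.2162 N/mm
d = (8D³N_a·k / G)^(1/4) = (8·69.0³·16·1.2162 / (69.8×10³))^0.25
  = (732.68)^0.25 = 5.2027 mm

5.20 mm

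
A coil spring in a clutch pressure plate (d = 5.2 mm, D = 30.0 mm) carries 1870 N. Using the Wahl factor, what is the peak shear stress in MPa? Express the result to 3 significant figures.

Spring index C = D/d = 30.0/5.2 = 5.7692
K_W = (4C−1)/(4C−4) + 0.615/C = 22.077/19.077 + 0.1066 = 1.2639
τ₀ = 8FD/(πd³) = 8·1870·30.0/(π·5.2³) = 448800/441.73 = 1016 MPa
τ_max = K·τ₀ = 1.2639 × 1016 = 1284.1 MPa

1280 MPa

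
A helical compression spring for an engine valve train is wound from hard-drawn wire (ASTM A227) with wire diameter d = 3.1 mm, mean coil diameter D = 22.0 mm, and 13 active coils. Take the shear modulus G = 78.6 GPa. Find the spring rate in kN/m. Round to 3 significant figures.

6.55 kN/m

k = Gd⁴/(8D³N_a) = (78.6×10³ × 3.1⁴) / (8 × 22.0³ × 13)
  = 7.25888e+06 / 1.10739e+06 = 6.5549 N/mm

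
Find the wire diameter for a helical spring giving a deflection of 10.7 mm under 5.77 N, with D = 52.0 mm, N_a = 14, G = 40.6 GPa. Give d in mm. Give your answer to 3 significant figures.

3.80 mm

Required rate k = F/δ = 5.77/10.7 = 0.53925 N/mm
d = (8D³N_a·k / G)^(1/4) = (8·52.0³·14·0.53925 / (40.6×10³))^0.25
  = (209.17)^0.25 = 3.8030 mm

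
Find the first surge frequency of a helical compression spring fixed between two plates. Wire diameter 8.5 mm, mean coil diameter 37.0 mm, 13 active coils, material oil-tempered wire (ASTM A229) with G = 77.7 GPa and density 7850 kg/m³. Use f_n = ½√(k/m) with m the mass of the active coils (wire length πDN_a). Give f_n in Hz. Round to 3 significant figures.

169 Hz

k = Gd⁴/(8D³N_a) = (77.7×10³)(8.5⁴)/(8·37.0³·13) = 76.994 N/mm = 76994 N/m
Wire length L = πDN_a = π·37.0·13 = 1511.1 mm
m = ρ·(πd²/4)·L = 7850 × 56.745×10⁻⁶ m² × 1.5111 m = 0.67312 kg
f_n = ½√(k/m) = 0.5·√(76994/0.67312) = 0.5·√(1.1438e+05) = 169.1 Hz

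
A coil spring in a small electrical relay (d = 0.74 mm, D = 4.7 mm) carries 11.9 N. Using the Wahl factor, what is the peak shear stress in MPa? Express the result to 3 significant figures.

Spring index C = D/d = 4.7/0.74 = 6.3514
K_W = (4C−1)/(4C−4) + 0.615/C = 24.405/21.405 + 0.0968 = 1.2370
τ₀ = 8FD/(πd³) = 8·11.9·4.7/(π·0.74³) = 447.44/1.273 = 351.47 MPa
τ_max = K·τ₀ = 1.2370 × 351.47 = 434.76 MPa

435 MPa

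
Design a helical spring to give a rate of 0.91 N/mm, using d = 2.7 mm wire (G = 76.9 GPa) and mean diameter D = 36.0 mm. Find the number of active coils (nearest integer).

N_a = Gd⁴/(8D³k) = (76.9×10³ × 2.7⁴)/(8 × 36.0³ × 0.91)
    = 4.08678e+06 / 339656 = 12.03 → 12 coils

12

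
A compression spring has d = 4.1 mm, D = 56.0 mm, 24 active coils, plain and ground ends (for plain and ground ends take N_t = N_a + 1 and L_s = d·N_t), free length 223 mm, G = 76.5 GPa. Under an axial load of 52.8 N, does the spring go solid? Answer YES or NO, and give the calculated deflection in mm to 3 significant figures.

NO, δ = 82.4 mm

k = Gd⁴/(8D³N_a) = (76.5×10³)(4.1⁴)/(8·56.0³·24) = 0.64111 N/mm
N_t = 25; L_s = 4.1·25 = 102.5 mm; δ_solid = L₀ − L_s = 223 − 102.5 = 120.5 mm
δ = F/k = 52.8/0.64111 = 82.357 mm
δ < δ_solid → spring does not go solid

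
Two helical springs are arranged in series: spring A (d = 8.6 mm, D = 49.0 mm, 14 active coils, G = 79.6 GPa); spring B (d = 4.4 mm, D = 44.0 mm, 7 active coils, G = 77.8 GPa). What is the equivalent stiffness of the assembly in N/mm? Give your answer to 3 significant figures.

5.16 N/mm

k_A = Gd⁴/(8D³N_a) = (79.6×10³)(8.6⁴)/(8·49.0³·14) = 33.045 N/mm
k_B = Gd⁴/(8D³N_a) = (77.8×10³)(4.4⁴)/(8·44.0³·7) = 6.1129 N/mm
Series: 1/k_eq = 1/33.045 + 1/6.1129 = 0.19385; k_eq = 5.1586 N/mm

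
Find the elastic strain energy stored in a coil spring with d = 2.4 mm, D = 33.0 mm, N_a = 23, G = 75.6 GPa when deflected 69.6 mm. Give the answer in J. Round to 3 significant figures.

k = Gd⁴/(8D³N_a) = (75.6×10³)(2.4⁴)/(8·33.0³·23) = 0.37932 N/mm
U = ½kδ² = 0.5 × 0.37932 × 69.6² = 918.75 N·mm = 0.91875 J

0.919 J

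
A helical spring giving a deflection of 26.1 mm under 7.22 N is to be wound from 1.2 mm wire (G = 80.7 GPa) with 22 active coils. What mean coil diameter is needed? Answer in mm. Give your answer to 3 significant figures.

15.1 mm

Required rate k = F/δ = 7.22/26.1 = 0.27663 N/mm
D = (Gd⁴/(8N_a·k))^(1/3) = (80.7×10³·1.2⁴/(8·22·0.27663))^(1/3)
  = (3437.08)^(1/3) = 15.0914 mm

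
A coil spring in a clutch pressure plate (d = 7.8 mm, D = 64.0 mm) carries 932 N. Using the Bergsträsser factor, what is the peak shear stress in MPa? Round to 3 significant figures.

Spring index C = D/d = 64.0/7.8 = 8.2051
K_B = (4C+2)/(4C−3) = 34.821/29.821 = 1.1677
τ₀ = 8FD/(πd³) = 8·932·64.0/(π·7.8³) = 477184/1490.8 = 320.08 MPa
τ_max = K·τ₀ = 1.1677 × 320.08 = 373.74 MPa

374 MPa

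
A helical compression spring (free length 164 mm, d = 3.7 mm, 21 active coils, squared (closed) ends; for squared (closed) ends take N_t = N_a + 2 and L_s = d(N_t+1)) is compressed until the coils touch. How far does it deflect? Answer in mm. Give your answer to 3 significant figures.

N_t = 23; L_s = 3.7·24 = 88.8 mm
δ_solid = L₀ − L_s = 164 − 88.8 = 75.2 mm

75.2 mm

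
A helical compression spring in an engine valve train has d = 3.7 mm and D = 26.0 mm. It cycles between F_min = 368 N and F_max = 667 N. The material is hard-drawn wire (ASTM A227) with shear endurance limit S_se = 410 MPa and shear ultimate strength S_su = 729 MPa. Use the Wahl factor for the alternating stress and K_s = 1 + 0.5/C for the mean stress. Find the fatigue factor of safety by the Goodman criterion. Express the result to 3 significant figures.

C = D/d = 26.0/3.7 = 7.0270; K_W = (4C−1)/(4C−4)+0.615/C = 1.2120; K_s = 1+0.5/C = 1.0712
F_a = (F_max−F_min)/2 = 149.5 N; F_m = (F_max+F_min)/2 = 517.5 N
τ_a = K_W·8F_aD/(πd³) = 1.2120 × 195.41 = 236.83 MPa
τ_m = K_s·8F_mD/(πd³) = 1.0712 × 676.42 = 724.55 MPa
Goodman: 1/n_f = τ_a/S_se + τ_m/S_su = 236.83/410 + 724.55/729 = 0.57763 + 0.99390 = 1.5715
n_f = 1/1.5715 = 0.6363

0.636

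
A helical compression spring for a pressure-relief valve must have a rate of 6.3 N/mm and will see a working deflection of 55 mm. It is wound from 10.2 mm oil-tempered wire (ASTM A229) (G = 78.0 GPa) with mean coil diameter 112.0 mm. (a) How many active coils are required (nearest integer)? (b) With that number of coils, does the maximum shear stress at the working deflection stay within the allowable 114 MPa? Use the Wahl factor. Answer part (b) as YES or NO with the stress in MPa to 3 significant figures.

N_a = Gd⁴/(8D³k) = (78.0×10³)(10.2⁴)/(8·112.0³·6.3) = 11.92 → N_a = 12
Actual rate k = Gd⁴/(8D³·12) = 6.2599 N/mm
Working load F = kδ = 6.2599·55 = 344.3 N
C = 112.0/10.2 = 10.9804; K_W = (4C−1)/(4C−4)+0.615/C = 1.1312
τ_max = K_W·8FD/(πd³) = 1.1312·92.532 = 104.67 MPa
τ_max ≤ 114 MPa → acceptable

(a) 12 coils; (b) YES, τ_max = 105 MPa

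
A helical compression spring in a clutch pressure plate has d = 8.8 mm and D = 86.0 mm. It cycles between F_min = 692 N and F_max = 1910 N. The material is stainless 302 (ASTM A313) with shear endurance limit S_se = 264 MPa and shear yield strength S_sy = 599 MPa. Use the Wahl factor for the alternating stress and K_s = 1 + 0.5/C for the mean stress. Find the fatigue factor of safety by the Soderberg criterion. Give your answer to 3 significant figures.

0.631

C = D/d = 86.0/8.8 = 9.7727; K_W = (4C−1)/(4C−4)+0.615/C = 1.1484; K_s = 1+0.5/C = 1.0512
F_a = (F_max−F_min)/2 = 609 N; F_m = (F_max+F_min)/2 = 1301 N
τ_a = K_W·8F_aD/(πd³) = 1.1484 × 195.71 = 224.76 MPa
τ_m = K_s·8F_mD/(πd³) = 1.0512 × 418.09 = 439.48 MPa
Soderberg: 1/n_f = τ_a/S_se + τ_m/S_sy = 224.76/264 + 439.48/599 = 0.85135 + 0.73369 = 1.585
n_f = 1/1.585 = 0.6309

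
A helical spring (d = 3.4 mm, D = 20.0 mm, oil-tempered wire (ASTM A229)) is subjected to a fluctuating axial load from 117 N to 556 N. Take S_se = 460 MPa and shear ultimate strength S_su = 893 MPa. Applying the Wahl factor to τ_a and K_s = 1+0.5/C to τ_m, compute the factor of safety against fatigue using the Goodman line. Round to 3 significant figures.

0.765

C = D/d = 20.0/3.4 = 5.8824; K_W = (4C−1)/(4C−4)+0.615/C = 1.2582; K_s = 1+0.5/C = 1.0850
F_a = (F_max−F_min)/2 = 219.5 N; F_m = (F_max+F_min)/2 = 336.5 N
τ_a = K_W·8F_aD/(πd³) = 1.2582 × 284.43 = 357.85 MPa
τ_m = K_s·8F_mD/(πd³) = 1.0850 × 436.03 = 473.09 MPa
Goodman: 1/n_f = τ_a/S_se + τ_m/S_su = 357.85/460 + 473.09/893 = 0.77794 + 0.52978 = 1.3077
n_f = 1/1.3077 = 0.7647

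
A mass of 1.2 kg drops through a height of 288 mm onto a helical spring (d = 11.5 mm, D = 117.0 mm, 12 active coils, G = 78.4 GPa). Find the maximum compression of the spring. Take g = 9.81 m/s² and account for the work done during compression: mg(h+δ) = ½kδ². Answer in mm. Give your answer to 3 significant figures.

28.9 mm

k = Gd⁴/(8D³N_a) = (78.4×10³)(11.5⁴)/(8·117.0³·12) = 8.9182 N/mm
W = mg = 1.2 × 9.81 = 11.772 N
½kδ² − Wδ − Wh = 0 → δ = (W + √(W² + 2kWh))/k
δ = (11.772 + √(138.58 + 60471.6))/8.9182 = (11.772 + 246.19)/8.9182 = 28.925 mm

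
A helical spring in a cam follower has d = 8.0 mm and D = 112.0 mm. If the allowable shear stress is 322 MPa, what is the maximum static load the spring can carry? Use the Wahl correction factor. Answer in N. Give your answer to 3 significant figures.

525 N

C = D/d = 112.0/8.0 = 14.0000
K_W = (4C−1)/(4C−4) + 0.615/C = 55.000/52.000 + 0.0439 = 1.1016
τ_max = K·8FD/(πd³) → F_max = τ_allow·πd³/(8DK)
F_max = 322·π·8.0³/(8·112.0·1.1016) = 5.1794e+05/987.05 = 524.73 N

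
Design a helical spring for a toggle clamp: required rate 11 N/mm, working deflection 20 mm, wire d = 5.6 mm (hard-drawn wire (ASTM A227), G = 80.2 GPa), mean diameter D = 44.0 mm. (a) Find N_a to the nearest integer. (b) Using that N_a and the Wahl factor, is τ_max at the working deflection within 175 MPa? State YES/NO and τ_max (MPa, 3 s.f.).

N_a = Gd⁴/(8D³k) = (80.2×10³)(5.6⁴)/(8·44.0³·11) = 10.52 → N_a = 11
Actual rate k = Gd⁴/(8D³·11) = 10.522 N/mm
Working load F = kδ = 10.522·20 = 210.43 N
C = 44.0/5.6 = 7.8571; K_W = (4C−1)/(4C−4)+0.615/C = 1.1876
τ_max = K_W·8FD/(πd³) = 1.1876·134.26 = 159.45 MPa
τ_max ≤ 175 MPa → acceptable

(a) 11 coils; (b) YES, τ_max = 159 MPa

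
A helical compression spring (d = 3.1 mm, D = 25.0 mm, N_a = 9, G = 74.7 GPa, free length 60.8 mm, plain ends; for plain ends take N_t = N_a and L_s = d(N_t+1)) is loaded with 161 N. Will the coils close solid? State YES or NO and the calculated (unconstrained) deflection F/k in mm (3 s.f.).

NO, δ = 26.3 mm

k = Gd⁴/(8D³N_a) = (74.7×10³)(3.1⁴)/(8·25.0³·9) = 6.1322 N/mm
N_t = 9; L_s = 3.1·10 = 31 mm; δ_solid = L₀ − L_s = 60.8 − 31 = 29.8 mm
δ = F/k = 161/6.1322 = 26.255 mm
δ < δ_solid → spring does not go solid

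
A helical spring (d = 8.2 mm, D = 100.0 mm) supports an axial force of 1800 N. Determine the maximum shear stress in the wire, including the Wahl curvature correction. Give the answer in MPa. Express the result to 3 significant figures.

Spring index C = D/d = 100.0/8.2 = 12.1951
K_W = (4C−1)/(4C−4) + 0.615/C = 47.780/44.780 + 0.0504 = 1.1174
τ₀ = 8FD/(πd³) = 8·1800·100.0/(π·8.2³) = 1.44e+06/1732.2 = 831.33 MPa
τ_max = K·τ₀ = 1.1174 × 831.33 = 928.94 MPa

929 MPa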